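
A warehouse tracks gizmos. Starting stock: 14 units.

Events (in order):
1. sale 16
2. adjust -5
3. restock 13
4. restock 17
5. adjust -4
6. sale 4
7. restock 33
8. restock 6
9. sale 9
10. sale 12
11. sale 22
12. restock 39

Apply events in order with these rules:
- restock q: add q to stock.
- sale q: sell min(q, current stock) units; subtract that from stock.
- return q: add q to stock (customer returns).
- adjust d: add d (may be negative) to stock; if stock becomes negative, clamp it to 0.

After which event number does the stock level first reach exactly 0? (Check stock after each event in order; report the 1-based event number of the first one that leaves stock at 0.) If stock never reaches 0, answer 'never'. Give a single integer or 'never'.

Processing events:
Start: stock = 14
  Event 1 (sale 16): sell min(16,14)=14. stock: 14 - 14 = 0. total_sold = 14
  Event 2 (adjust -5): 0 + -5 = 0 (clamped to 0)
  Event 3 (restock 13): 0 + 13 = 13
  Event 4 (restock 17): 13 + 17 = 30
  Event 5 (adjust -4): 30 + -4 = 26
  Event 6 (sale 4): sell min(4,26)=4. stock: 26 - 4 = 22. total_sold = 18
  Event 7 (restock 33): 22 + 33 = 55
  Event 8 (restock 6): 55 + 6 = 61
  Event 9 (sale 9): sell min(9,61)=9. stock: 61 - 9 = 52. total_sold = 27
  Event 10 (sale 12): sell min(12,52)=12. stock: 52 - 12 = 40. total_sold = 39
  Event 11 (sale 22): sell min(22,40)=22. stock: 40 - 22 = 18. total_sold = 61
  Event 12 (restock 39): 18 + 39 = 57
Final: stock = 57, total_sold = 61

First zero at event 1.

Answer: 1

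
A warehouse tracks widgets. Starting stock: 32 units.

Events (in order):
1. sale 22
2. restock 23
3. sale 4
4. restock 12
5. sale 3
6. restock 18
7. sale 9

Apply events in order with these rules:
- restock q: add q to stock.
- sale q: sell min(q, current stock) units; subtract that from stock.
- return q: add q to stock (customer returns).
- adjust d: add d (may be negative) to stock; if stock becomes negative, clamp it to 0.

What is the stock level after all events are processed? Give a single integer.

Answer: 47

Derivation:
Processing events:
Start: stock = 32
  Event 1 (sale 22): sell min(22,32)=22. stock: 32 - 22 = 10. total_sold = 22
  Event 2 (restock 23): 10 + 23 = 33
  Event 3 (sale 4): sell min(4,33)=4. stock: 33 - 4 = 29. total_sold = 26
  Event 4 (restock 12): 29 + 12 = 41
  Event 5 (sale 3): sell min(3,41)=3. stock: 41 - 3 = 38. total_sold = 29
  Event 6 (restock 18): 38 + 18 = 56
  Event 7 (sale 9): sell min(9,56)=9. stock: 56 - 9 = 47. total_sold = 38
Final: stock = 47, total_sold = 38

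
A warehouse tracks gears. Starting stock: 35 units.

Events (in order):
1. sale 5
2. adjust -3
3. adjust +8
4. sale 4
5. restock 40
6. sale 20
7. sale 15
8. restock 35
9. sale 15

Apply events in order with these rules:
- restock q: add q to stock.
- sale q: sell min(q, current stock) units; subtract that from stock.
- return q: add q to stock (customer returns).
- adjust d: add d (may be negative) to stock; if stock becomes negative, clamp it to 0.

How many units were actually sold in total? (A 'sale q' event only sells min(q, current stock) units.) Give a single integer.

Answer: 59

Derivation:
Processing events:
Start: stock = 35
  Event 1 (sale 5): sell min(5,35)=5. stock: 35 - 5 = 30. total_sold = 5
  Event 2 (adjust -3): 30 + -3 = 27
  Event 3 (adjust +8): 27 + 8 = 35
  Event 4 (sale 4): sell min(4,35)=4. stock: 35 - 4 = 31. total_sold = 9
  Event 5 (restock 40): 31 + 40 = 71
  Event 6 (sale 20): sell min(20,71)=20. stock: 71 - 20 = 51. total_sold = 29
  Event 7 (sale 15): sell min(15,51)=15. stock: 51 - 15 = 36. total_sold = 44
  Event 8 (restock 35): 36 + 35 = 71
  Event 9 (sale 15): sell min(15,71)=15. stock: 71 - 15 = 56. total_sold = 59
Final: stock = 56, total_sold = 59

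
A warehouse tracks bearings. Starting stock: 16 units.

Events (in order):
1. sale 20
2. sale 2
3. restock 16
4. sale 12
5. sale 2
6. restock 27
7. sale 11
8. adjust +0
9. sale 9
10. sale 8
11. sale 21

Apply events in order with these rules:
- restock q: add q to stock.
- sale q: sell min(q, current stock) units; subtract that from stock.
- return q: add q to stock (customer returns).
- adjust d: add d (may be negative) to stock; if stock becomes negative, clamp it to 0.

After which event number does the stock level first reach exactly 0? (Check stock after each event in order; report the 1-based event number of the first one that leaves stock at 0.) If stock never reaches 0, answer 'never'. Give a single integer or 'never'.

Answer: 1

Derivation:
Processing events:
Start: stock = 16
  Event 1 (sale 20): sell min(20,16)=16. stock: 16 - 16 = 0. total_sold = 16
  Event 2 (sale 2): sell min(2,0)=0. stock: 0 - 0 = 0. total_sold = 16
  Event 3 (restock 16): 0 + 16 = 16
  Event 4 (sale 12): sell min(12,16)=12. stock: 16 - 12 = 4. total_sold = 28
  Event 5 (sale 2): sell min(2,4)=2. stock: 4 - 2 = 2. total_sold = 30
  Event 6 (restock 27): 2 + 27 = 29
  Event 7 (sale 11): sell min(11,29)=11. stock: 29 - 11 = 18. total_sold = 41
  Event 8 (adjust +0): 18 + 0 = 18
  Event 9 (sale 9): sell min(9,18)=9. stock: 18 - 9 = 9. total_sold = 50
  Event 10 (sale 8): sell min(8,9)=8. stock: 9 - 8 = 1. total_sold = 58
  Event 11 (sale 21): sell min(21,1)=1. stock: 1 - 1 = 0. total_sold = 59
Final: stock = 0, total_sold = 59

First zero at event 1.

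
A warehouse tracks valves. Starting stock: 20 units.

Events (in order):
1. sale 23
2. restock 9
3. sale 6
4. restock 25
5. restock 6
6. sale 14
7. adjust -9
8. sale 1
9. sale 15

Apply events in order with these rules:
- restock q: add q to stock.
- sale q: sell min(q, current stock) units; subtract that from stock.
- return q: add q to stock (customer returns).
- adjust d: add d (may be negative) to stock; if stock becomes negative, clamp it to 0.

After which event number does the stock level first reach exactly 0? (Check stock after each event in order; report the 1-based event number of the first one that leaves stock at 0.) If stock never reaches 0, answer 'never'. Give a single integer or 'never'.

Processing events:
Start: stock = 20
  Event 1 (sale 23): sell min(23,20)=20. stock: 20 - 20 = 0. total_sold = 20
  Event 2 (restock 9): 0 + 9 = 9
  Event 3 (sale 6): sell min(6,9)=6. stock: 9 - 6 = 3. total_sold = 26
  Event 4 (restock 25): 3 + 25 = 28
  Event 5 (restock 6): 28 + 6 = 34
  Event 6 (sale 14): sell min(14,34)=14. stock: 34 - 14 = 20. total_sold = 40
  Event 7 (adjust -9): 20 + -9 = 11
  Event 8 (sale 1): sell min(1,11)=1. stock: 11 - 1 = 10. total_sold = 41
  Event 9 (sale 15): sell min(15,10)=10. stock: 10 - 10 = 0. total_sold = 51
Final: stock = 0, total_sold = 51

First zero at event 1.

Answer: 1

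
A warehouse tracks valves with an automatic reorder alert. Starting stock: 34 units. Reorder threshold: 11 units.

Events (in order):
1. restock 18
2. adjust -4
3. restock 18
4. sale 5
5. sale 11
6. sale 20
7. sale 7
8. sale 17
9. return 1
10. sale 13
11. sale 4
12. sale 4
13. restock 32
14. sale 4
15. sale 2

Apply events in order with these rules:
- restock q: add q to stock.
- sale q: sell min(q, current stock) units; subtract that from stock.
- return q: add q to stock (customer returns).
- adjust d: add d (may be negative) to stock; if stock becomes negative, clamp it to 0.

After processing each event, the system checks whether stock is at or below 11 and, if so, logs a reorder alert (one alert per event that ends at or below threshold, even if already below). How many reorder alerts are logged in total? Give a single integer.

Processing events:
Start: stock = 34
  Event 1 (restock 18): 34 + 18 = 52
  Event 2 (adjust -4): 52 + -4 = 48
  Event 3 (restock 18): 48 + 18 = 66
  Event 4 (sale 5): sell min(5,66)=5. stock: 66 - 5 = 61. total_sold = 5
  Event 5 (sale 11): sell min(11,61)=11. stock: 61 - 11 = 50. total_sold = 16
  Event 6 (sale 20): sell min(20,50)=20. stock: 50 - 20 = 30. total_sold = 36
  Event 7 (sale 7): sell min(7,30)=7. stock: 30 - 7 = 23. total_sold = 43
  Event 8 (sale 17): sell min(17,23)=17. stock: 23 - 17 = 6. total_sold = 60
  Event 9 (return 1): 6 + 1 = 7
  Event 10 (sale 13): sell min(13,7)=7. stock: 7 - 7 = 0. total_sold = 67
  Event 11 (sale 4): sell min(4,0)=0. stock: 0 - 0 = 0. total_sold = 67
  Event 12 (sale 4): sell min(4,0)=0. stock: 0 - 0 = 0. total_sold = 67
  Event 13 (restock 32): 0 + 32 = 32
  Event 14 (sale 4): sell min(4,32)=4. stock: 32 - 4 = 28. total_sold = 71
  Event 15 (sale 2): sell min(2,28)=2. stock: 28 - 2 = 26. total_sold = 73
Final: stock = 26, total_sold = 73

Checking against threshold 11:
  After event 1: stock=52 > 11
  After event 2: stock=48 > 11
  After event 3: stock=66 > 11
  After event 4: stock=61 > 11
  After event 5: stock=50 > 11
  After event 6: stock=30 > 11
  After event 7: stock=23 > 11
  After event 8: stock=6 <= 11 -> ALERT
  After event 9: stock=7 <= 11 -> ALERT
  After event 10: stock=0 <= 11 -> ALERT
  After event 11: stock=0 <= 11 -> ALERT
  After event 12: stock=0 <= 11 -> ALERT
  After event 13: stock=32 > 11
  After event 14: stock=28 > 11
  After event 15: stock=26 > 11
Alert events: [8, 9, 10, 11, 12]. Count = 5

Answer: 5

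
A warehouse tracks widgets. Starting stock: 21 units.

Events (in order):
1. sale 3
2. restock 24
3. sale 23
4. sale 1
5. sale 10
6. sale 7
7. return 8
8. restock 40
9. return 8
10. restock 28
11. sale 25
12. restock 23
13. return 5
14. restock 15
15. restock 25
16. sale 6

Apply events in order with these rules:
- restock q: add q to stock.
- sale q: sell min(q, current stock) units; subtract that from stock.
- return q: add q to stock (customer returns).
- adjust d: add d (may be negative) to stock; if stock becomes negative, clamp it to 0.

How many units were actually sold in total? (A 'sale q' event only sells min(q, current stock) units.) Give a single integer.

Answer: 75

Derivation:
Processing events:
Start: stock = 21
  Event 1 (sale 3): sell min(3,21)=3. stock: 21 - 3 = 18. total_sold = 3
  Event 2 (restock 24): 18 + 24 = 42
  Event 3 (sale 23): sell min(23,42)=23. stock: 42 - 23 = 19. total_sold = 26
  Event 4 (sale 1): sell min(1,19)=1. stock: 19 - 1 = 18. total_sold = 27
  Event 5 (sale 10): sell min(10,18)=10. stock: 18 - 10 = 8. total_sold = 37
  Event 6 (sale 7): sell min(7,8)=7. stock: 8 - 7 = 1. total_sold = 44
  Event 7 (return 8): 1 + 8 = 9
  Event 8 (restock 40): 9 + 40 = 49
  Event 9 (return 8): 49 + 8 = 57
  Event 10 (restock 28): 57 + 28 = 85
  Event 11 (sale 25): sell min(25,85)=25. stock: 85 - 25 = 60. total_sold = 69
  Event 12 (restock 23): 60 + 23 = 83
  Event 13 (return 5): 83 + 5 = 88
  Event 14 (restock 15): 88 + 15 = 103
  Event 15 (restock 25): 103 + 25 = 128
  Event 16 (sale 6): sell min(6,128)=6. stock: 128 - 6 = 122. total_sold = 75
Final: stock = 122, total_sold = 75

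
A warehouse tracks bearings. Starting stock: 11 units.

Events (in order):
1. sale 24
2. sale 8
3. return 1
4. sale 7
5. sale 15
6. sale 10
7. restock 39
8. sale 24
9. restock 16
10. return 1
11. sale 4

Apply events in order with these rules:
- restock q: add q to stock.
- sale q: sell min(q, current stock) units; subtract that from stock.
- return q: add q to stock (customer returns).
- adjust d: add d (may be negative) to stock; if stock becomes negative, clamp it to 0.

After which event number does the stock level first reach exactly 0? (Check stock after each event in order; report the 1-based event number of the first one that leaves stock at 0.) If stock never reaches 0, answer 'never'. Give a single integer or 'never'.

Answer: 1

Derivation:
Processing events:
Start: stock = 11
  Event 1 (sale 24): sell min(24,11)=11. stock: 11 - 11 = 0. total_sold = 11
  Event 2 (sale 8): sell min(8,0)=0. stock: 0 - 0 = 0. total_sold = 11
  Event 3 (return 1): 0 + 1 = 1
  Event 4 (sale 7): sell min(7,1)=1. stock: 1 - 1 = 0. total_sold = 12
  Event 5 (sale 15): sell min(15,0)=0. stock: 0 - 0 = 0. total_sold = 12
  Event 6 (sale 10): sell min(10,0)=0. stock: 0 - 0 = 0. total_sold = 12
  Event 7 (restock 39): 0 + 39 = 39
  Event 8 (sale 24): sell min(24,39)=24. stock: 39 - 24 = 15. total_sold = 36
  Event 9 (restock 16): 15 + 16 = 31
  Event 10 (return 1): 31 + 1 = 32
  Event 11 (sale 4): sell min(4,32)=4. stock: 32 - 4 = 28. total_sold = 40
Final: stock = 28, total_sold = 40

First zero at event 1.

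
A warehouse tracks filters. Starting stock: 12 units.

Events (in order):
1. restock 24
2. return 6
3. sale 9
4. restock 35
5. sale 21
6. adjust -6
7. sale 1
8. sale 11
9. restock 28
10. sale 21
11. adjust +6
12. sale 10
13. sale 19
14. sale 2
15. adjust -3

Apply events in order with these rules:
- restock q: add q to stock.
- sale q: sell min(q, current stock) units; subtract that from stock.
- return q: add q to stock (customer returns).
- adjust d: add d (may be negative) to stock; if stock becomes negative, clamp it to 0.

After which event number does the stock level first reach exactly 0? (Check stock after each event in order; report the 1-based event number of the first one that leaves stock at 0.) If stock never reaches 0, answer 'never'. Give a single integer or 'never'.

Processing events:
Start: stock = 12
  Event 1 (restock 24): 12 + 24 = 36
  Event 2 (return 6): 36 + 6 = 42
  Event 3 (sale 9): sell min(9,42)=9. stock: 42 - 9 = 33. total_sold = 9
  Event 4 (restock 35): 33 + 35 = 68
  Event 5 (sale 21): sell min(21,68)=21. stock: 68 - 21 = 47. total_sold = 30
  Event 6 (adjust -6): 47 + -6 = 41
  Event 7 (sale 1): sell min(1,41)=1. stock: 41 - 1 = 40. total_sold = 31
  Event 8 (sale 11): sell min(11,40)=11. stock: 40 - 11 = 29. total_sold = 42
  Event 9 (restock 28): 29 + 28 = 57
  Event 10 (sale 21): sell min(21,57)=21. stock: 57 - 21 = 36. total_sold = 63
  Event 11 (adjust +6): 36 + 6 = 42
  Event 12 (sale 10): sell min(10,42)=10. stock: 42 - 10 = 32. total_sold = 73
  Event 13 (sale 19): sell min(19,32)=19. stock: 32 - 19 = 13. total_sold = 92
  Event 14 (sale 2): sell min(2,13)=2. stock: 13 - 2 = 11. total_sold = 94
  Event 15 (adjust -3): 11 + -3 = 8
Final: stock = 8, total_sold = 94

Stock never reaches 0.

Answer: never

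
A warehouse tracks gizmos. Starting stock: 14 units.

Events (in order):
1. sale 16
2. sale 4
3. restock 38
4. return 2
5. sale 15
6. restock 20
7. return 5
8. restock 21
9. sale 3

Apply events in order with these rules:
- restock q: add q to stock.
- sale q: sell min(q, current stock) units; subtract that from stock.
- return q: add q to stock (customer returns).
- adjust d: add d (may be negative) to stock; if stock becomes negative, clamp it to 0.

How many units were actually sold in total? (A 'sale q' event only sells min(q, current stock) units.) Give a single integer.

Answer: 32

Derivation:
Processing events:
Start: stock = 14
  Event 1 (sale 16): sell min(16,14)=14. stock: 14 - 14 = 0. total_sold = 14
  Event 2 (sale 4): sell min(4,0)=0. stock: 0 - 0 = 0. total_sold = 14
  Event 3 (restock 38): 0 + 38 = 38
  Event 4 (return 2): 38 + 2 = 40
  Event 5 (sale 15): sell min(15,40)=15. stock: 40 - 15 = 25. total_sold = 29
  Event 6 (restock 20): 25 + 20 = 45
  Event 7 (return 5): 45 + 5 = 50
  Event 8 (restock 21): 50 + 21 = 71
  Event 9 (sale 3): sell min(3,71)=3. stock: 71 - 3 = 68. total_sold = 32
Final: stock = 68, total_sold = 32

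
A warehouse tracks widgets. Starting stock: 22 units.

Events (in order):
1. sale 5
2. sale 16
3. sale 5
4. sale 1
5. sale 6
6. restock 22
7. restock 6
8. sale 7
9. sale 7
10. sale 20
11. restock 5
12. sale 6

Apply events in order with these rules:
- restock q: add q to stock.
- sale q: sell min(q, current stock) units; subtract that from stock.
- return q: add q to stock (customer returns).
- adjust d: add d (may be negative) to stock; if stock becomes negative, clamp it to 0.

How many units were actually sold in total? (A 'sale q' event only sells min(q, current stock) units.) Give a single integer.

Answer: 55

Derivation:
Processing events:
Start: stock = 22
  Event 1 (sale 5): sell min(5,22)=5. stock: 22 - 5 = 17. total_sold = 5
  Event 2 (sale 16): sell min(16,17)=16. stock: 17 - 16 = 1. total_sold = 21
  Event 3 (sale 5): sell min(5,1)=1. stock: 1 - 1 = 0. total_sold = 22
  Event 4 (sale 1): sell min(1,0)=0. stock: 0 - 0 = 0. total_sold = 22
  Event 5 (sale 6): sell min(6,0)=0. stock: 0 - 0 = 0. total_sold = 22
  Event 6 (restock 22): 0 + 22 = 22
  Event 7 (restock 6): 22 + 6 = 28
  Event 8 (sale 7): sell min(7,28)=7. stock: 28 - 7 = 21. total_sold = 29
  Event 9 (sale 7): sell min(7,21)=7. stock: 21 - 7 = 14. total_sold = 36
  Event 10 (sale 20): sell min(20,14)=14. stock: 14 - 14 = 0. total_sold = 50
  Event 11 (restock 5): 0 + 5 = 5
  Event 12 (sale 6): sell min(6,5)=5. stock: 5 - 5 = 0. total_sold = 55
Final: stock = 0, total_sold = 55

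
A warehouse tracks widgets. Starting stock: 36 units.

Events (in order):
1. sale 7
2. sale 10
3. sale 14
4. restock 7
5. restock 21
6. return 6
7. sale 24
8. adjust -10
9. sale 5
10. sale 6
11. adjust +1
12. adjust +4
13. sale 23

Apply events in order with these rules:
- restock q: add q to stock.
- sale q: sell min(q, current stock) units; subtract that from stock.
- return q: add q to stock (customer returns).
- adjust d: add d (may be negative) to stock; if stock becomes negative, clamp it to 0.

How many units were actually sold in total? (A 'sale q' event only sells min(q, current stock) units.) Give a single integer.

Answer: 65

Derivation:
Processing events:
Start: stock = 36
  Event 1 (sale 7): sell min(7,36)=7. stock: 36 - 7 = 29. total_sold = 7
  Event 2 (sale 10): sell min(10,29)=10. stock: 29 - 10 = 19. total_sold = 17
  Event 3 (sale 14): sell min(14,19)=14. stock: 19 - 14 = 5. total_sold = 31
  Event 4 (restock 7): 5 + 7 = 12
  Event 5 (restock 21): 12 + 21 = 33
  Event 6 (return 6): 33 + 6 = 39
  Event 7 (sale 24): sell min(24,39)=24. stock: 39 - 24 = 15. total_sold = 55
  Event 8 (adjust -10): 15 + -10 = 5
  Event 9 (sale 5): sell min(5,5)=5. stock: 5 - 5 = 0. total_sold = 60
  Event 10 (sale 6): sell min(6,0)=0. stock: 0 - 0 = 0. total_sold = 60
  Event 11 (adjust +1): 0 + 1 = 1
  Event 12 (adjust +4): 1 + 4 = 5
  Event 13 (sale 23): sell min(23,5)=5. stock: 5 - 5 = 0. total_sold = 65
Final: stock = 0, total_sold = 65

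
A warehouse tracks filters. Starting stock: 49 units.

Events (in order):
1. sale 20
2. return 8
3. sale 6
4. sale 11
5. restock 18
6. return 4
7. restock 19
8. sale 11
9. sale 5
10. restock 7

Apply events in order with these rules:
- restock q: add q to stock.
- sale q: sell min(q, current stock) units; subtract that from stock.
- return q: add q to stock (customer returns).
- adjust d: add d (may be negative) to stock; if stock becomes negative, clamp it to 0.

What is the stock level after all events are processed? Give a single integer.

Processing events:
Start: stock = 49
  Event 1 (sale 20): sell min(20,49)=20. stock: 49 - 20 = 29. total_sold = 20
  Event 2 (return 8): 29 + 8 = 37
  Event 3 (sale 6): sell min(6,37)=6. stock: 37 - 6 = 31. total_sold = 26
  Event 4 (sale 11): sell min(11,31)=11. stock: 31 - 11 = 20. total_sold = 37
  Event 5 (restock 18): 20 + 18 = 38
  Event 6 (return 4): 38 + 4 = 42
  Event 7 (restock 19): 42 + 19 = 61
  Event 8 (sale 11): sell min(11,61)=11. stock: 61 - 11 = 50. total_sold = 48
  Event 9 (sale 5): sell min(5,50)=5. stock: 50 - 5 = 45. total_sold = 53
  Event 10 (restock 7): 45 + 7 = 52
Final: stock = 52, total_sold = 53

Answer: 52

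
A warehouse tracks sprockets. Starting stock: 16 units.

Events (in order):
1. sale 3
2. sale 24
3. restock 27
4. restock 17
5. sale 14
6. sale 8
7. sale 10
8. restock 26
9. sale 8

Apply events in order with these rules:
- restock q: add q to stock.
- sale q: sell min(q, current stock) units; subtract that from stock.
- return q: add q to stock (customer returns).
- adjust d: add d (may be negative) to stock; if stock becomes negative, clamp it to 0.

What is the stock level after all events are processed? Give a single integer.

Processing events:
Start: stock = 16
  Event 1 (sale 3): sell min(3,16)=3. stock: 16 - 3 = 13. total_sold = 3
  Event 2 (sale 24): sell min(24,13)=13. stock: 13 - 13 = 0. total_sold = 16
  Event 3 (restock 27): 0 + 27 = 27
  Event 4 (restock 17): 27 + 17 = 44
  Event 5 (sale 14): sell min(14,44)=14. stock: 44 - 14 = 30. total_sold = 30
  Event 6 (sale 8): sell min(8,30)=8. stock: 30 - 8 = 22. total_sold = 38
  Event 7 (sale 10): sell min(10,22)=10. stock: 22 - 10 = 12. total_sold = 48
  Event 8 (restock 26): 12 + 26 = 38
  Event 9 (sale 8): sell min(8,38)=8. stock: 38 - 8 = 30. total_sold = 56
Final: stock = 30, total_sold = 56

Answer: 30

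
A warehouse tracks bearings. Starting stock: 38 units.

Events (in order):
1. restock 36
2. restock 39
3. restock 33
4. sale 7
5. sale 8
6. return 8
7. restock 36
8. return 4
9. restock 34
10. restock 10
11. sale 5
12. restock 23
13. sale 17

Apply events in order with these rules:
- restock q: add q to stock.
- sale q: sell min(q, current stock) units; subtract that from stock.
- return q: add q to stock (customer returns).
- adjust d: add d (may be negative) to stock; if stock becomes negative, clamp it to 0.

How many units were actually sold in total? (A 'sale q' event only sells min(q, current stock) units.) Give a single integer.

Processing events:
Start: stock = 38
  Event 1 (restock 36): 38 + 36 = 74
  Event 2 (restock 39): 74 + 39 = 113
  Event 3 (restock 33): 113 + 33 = 146
  Event 4 (sale 7): sell min(7,146)=7. stock: 146 - 7 = 139. total_sold = 7
  Event 5 (sale 8): sell min(8,139)=8. stock: 139 - 8 = 131. total_sold = 15
  Event 6 (return 8): 131 + 8 = 139
  Event 7 (restock 36): 139 + 36 = 175
  Event 8 (return 4): 175 + 4 = 179
  Event 9 (restock 34): 179 + 34 = 213
  Event 10 (restock 10): 213 + 10 = 223
  Event 11 (sale 5): sell min(5,223)=5. stock: 223 - 5 = 218. total_sold = 20
  Event 12 (restock 23): 218 + 23 = 241
  Event 13 (sale 17): sell min(17,241)=17. stock: 241 - 17 = 224. total_sold = 37
Final: stock = 224, total_sold = 37

Answer: 37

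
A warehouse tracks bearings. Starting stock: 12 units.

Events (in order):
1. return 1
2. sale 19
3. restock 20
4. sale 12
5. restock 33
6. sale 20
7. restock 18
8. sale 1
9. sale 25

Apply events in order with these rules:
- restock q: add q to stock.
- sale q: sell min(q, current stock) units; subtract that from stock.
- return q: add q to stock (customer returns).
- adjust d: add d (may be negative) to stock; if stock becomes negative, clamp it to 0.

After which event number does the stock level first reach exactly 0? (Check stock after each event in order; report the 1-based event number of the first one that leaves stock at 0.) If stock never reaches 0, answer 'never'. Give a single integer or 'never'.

Processing events:
Start: stock = 12
  Event 1 (return 1): 12 + 1 = 13
  Event 2 (sale 19): sell min(19,13)=13. stock: 13 - 13 = 0. total_sold = 13
  Event 3 (restock 20): 0 + 20 = 20
  Event 4 (sale 12): sell min(12,20)=12. stock: 20 - 12 = 8. total_sold = 25
  Event 5 (restock 33): 8 + 33 = 41
  Event 6 (sale 20): sell min(20,41)=20. stock: 41 - 20 = 21. total_sold = 45
  Event 7 (restock 18): 21 + 18 = 39
  Event 8 (sale 1): sell min(1,39)=1. stock: 39 - 1 = 38. total_sold = 46
  Event 9 (sale 25): sell min(25,38)=25. stock: 38 - 25 = 13. total_sold = 71
Final: stock = 13, total_sold = 71

First zero at event 2.

Answer: 2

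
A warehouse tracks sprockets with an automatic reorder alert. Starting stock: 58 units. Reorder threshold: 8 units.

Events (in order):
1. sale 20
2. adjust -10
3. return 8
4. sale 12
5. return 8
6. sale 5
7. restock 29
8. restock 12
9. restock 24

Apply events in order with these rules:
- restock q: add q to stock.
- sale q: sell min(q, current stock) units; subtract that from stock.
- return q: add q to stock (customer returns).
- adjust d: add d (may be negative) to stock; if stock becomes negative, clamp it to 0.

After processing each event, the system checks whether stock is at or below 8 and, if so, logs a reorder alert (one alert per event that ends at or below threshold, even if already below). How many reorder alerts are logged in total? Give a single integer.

Processing events:
Start: stock = 58
  Event 1 (sale 20): sell min(20,58)=20. stock: 58 - 20 = 38. total_sold = 20
  Event 2 (adjust -10): 38 + -10 = 28
  Event 3 (return 8): 28 + 8 = 36
  Event 4 (sale 12): sell min(12,36)=12. stock: 36 - 12 = 24. total_sold = 32
  Event 5 (return 8): 24 + 8 = 32
  Event 6 (sale 5): sell min(5,32)=5. stock: 32 - 5 = 27. total_sold = 37
  Event 7 (restock 29): 27 + 29 = 56
  Event 8 (restock 12): 56 + 12 = 68
  Event 9 (restock 24): 68 + 24 = 92
Final: stock = 92, total_sold = 37

Checking against threshold 8:
  After event 1: stock=38 > 8
  After event 2: stock=28 > 8
  After event 3: stock=36 > 8
  After event 4: stock=24 > 8
  After event 5: stock=32 > 8
  After event 6: stock=27 > 8
  After event 7: stock=56 > 8
  After event 8: stock=68 > 8
  After event 9: stock=92 > 8
Alert events: []. Count = 0

Answer: 0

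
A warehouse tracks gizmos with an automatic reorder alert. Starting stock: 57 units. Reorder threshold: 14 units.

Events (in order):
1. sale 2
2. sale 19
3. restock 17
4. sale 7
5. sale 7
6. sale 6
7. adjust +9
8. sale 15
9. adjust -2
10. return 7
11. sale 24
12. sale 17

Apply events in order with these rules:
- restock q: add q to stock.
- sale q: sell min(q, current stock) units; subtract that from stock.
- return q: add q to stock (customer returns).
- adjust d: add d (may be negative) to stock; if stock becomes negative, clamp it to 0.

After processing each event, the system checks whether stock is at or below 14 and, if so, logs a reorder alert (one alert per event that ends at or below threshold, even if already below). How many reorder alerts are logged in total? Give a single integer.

Processing events:
Start: stock = 57
  Event 1 (sale 2): sell min(2,57)=2. stock: 57 - 2 = 55. total_sold = 2
  Event 2 (sale 19): sell min(19,55)=19. stock: 55 - 19 = 36. total_sold = 21
  Event 3 (restock 17): 36 + 17 = 53
  Event 4 (sale 7): sell min(7,53)=7. stock: 53 - 7 = 46. total_sold = 28
  Event 5 (sale 7): sell min(7,46)=7. stock: 46 - 7 = 39. total_sold = 35
  Event 6 (sale 6): sell min(6,39)=6. stock: 39 - 6 = 33. total_sold = 41
  Event 7 (adjust +9): 33 + 9 = 42
  Event 8 (sale 15): sell min(15,42)=15. stock: 42 - 15 = 27. total_sold = 56
  Event 9 (adjust -2): 27 + -2 = 25
  Event 10 (return 7): 25 + 7 = 32
  Event 11 (sale 24): sell min(24,32)=24. stock: 32 - 24 = 8. total_sold = 80
  Event 12 (sale 17): sell min(17,8)=8. stock: 8 - 8 = 0. total_sold = 88
Final: stock = 0, total_sold = 88

Checking against threshold 14:
  After event 1: stock=55 > 14
  After event 2: stock=36 > 14
  After event 3: stock=53 > 14
  After event 4: stock=46 > 14
  After event 5: stock=39 > 14
  After event 6: stock=33 > 14
  After event 7: stock=42 > 14
  After event 8: stock=27 > 14
  After event 9: stock=25 > 14
  After event 10: stock=32 > 14
  After event 11: stock=8 <= 14 -> ALERT
  After event 12: stock=0 <= 14 -> ALERT
Alert events: [11, 12]. Count = 2

Answer: 2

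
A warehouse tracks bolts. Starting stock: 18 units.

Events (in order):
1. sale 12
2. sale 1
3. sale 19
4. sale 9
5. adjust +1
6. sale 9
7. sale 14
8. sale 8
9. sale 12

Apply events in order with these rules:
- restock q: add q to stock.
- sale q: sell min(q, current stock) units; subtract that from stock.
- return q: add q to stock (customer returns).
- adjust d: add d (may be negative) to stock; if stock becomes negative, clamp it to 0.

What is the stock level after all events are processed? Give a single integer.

Answer: 0

Derivation:
Processing events:
Start: stock = 18
  Event 1 (sale 12): sell min(12,18)=12. stock: 18 - 12 = 6. total_sold = 12
  Event 2 (sale 1): sell min(1,6)=1. stock: 6 - 1 = 5. total_sold = 13
  Event 3 (sale 19): sell min(19,5)=5. stock: 5 - 5 = 0. total_sold = 18
  Event 4 (sale 9): sell min(9,0)=0. stock: 0 - 0 = 0. total_sold = 18
  Event 5 (adjust +1): 0 + 1 = 1
  Event 6 (sale 9): sell min(9,1)=1. stock: 1 - 1 = 0. total_sold = 19
  Event 7 (sale 14): sell min(14,0)=0. stock: 0 - 0 = 0. total_sold = 19
  Event 8 (sale 8): sell min(8,0)=0. stock: 0 - 0 = 0. total_sold = 19
  Event 9 (sale 12): sell min(12,0)=0. stock: 0 - 0 = 0. total_sold = 19
Final: stock = 0, total_sold = 19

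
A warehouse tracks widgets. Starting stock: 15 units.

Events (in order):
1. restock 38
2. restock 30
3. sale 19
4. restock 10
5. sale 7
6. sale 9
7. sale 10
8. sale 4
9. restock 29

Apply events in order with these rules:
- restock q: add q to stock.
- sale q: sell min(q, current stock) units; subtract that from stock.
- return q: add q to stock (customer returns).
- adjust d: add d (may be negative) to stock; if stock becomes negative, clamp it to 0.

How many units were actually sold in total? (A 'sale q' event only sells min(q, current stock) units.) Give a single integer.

Answer: 49

Derivation:
Processing events:
Start: stock = 15
  Event 1 (restock 38): 15 + 38 = 53
  Event 2 (restock 30): 53 + 30 = 83
  Event 3 (sale 19): sell min(19,83)=19. stock: 83 - 19 = 64. total_sold = 19
  Event 4 (restock 10): 64 + 10 = 74
  Event 5 (sale 7): sell min(7,74)=7. stock: 74 - 7 = 67. total_sold = 26
  Event 6 (sale 9): sell min(9,67)=9. stock: 67 - 9 = 58. total_sold = 35
  Event 7 (sale 10): sell min(10,58)=10. stock: 58 - 10 = 48. total_sold = 45
  Event 8 (sale 4): sell min(4,48)=4. stock: 48 - 4 = 44. total_sold = 49
  Event 9 (restock 29): 44 + 29 = 73
Final: stock = 73, total_sold = 49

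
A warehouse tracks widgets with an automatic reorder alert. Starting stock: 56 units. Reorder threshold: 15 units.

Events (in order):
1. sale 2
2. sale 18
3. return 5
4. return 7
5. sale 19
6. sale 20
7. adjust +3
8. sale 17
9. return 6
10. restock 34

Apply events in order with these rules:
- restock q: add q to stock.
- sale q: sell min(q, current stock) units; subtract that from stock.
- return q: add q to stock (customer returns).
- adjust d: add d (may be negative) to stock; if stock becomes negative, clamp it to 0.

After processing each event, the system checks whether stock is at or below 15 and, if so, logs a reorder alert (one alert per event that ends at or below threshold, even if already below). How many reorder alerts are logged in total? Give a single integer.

Answer: 4

Derivation:
Processing events:
Start: stock = 56
  Event 1 (sale 2): sell min(2,56)=2. stock: 56 - 2 = 54. total_sold = 2
  Event 2 (sale 18): sell min(18,54)=18. stock: 54 - 18 = 36. total_sold = 20
  Event 3 (return 5): 36 + 5 = 41
  Event 4 (return 7): 41 + 7 = 48
  Event 5 (sale 19): sell min(19,48)=19. stock: 48 - 19 = 29. total_sold = 39
  Event 6 (sale 20): sell min(20,29)=20. stock: 29 - 20 = 9. total_sold = 59
  Event 7 (adjust +3): 9 + 3 = 12
  Event 8 (sale 17): sell min(17,12)=12. stock: 12 - 12 = 0. total_sold = 71
  Event 9 (return 6): 0 + 6 = 6
  Event 10 (restock 34): 6 + 34 = 40
Final: stock = 40, total_sold = 71

Checking against threshold 15:
  After event 1: stock=54 > 15
  After event 2: stock=36 > 15
  After event 3: stock=41 > 15
  After event 4: stock=48 > 15
  After event 5: stock=29 > 15
  After event 6: stock=9 <= 15 -> ALERT
  After event 7: stock=12 <= 15 -> ALERT
  After event 8: stock=0 <= 15 -> ALERT
  After event 9: stock=6 <= 15 -> ALERT
  After event 10: stock=40 > 15
Alert events: [6, 7, 8, 9]. Count = 4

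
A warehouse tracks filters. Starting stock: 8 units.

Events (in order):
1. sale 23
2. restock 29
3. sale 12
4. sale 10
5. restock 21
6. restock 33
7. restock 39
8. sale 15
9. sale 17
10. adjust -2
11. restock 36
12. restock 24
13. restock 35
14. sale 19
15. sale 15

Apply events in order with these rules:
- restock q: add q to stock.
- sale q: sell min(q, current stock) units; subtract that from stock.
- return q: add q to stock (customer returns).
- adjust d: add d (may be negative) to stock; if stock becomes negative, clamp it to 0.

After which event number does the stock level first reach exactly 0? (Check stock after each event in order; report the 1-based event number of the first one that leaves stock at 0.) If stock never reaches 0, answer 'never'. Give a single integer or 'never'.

Processing events:
Start: stock = 8
  Event 1 (sale 23): sell min(23,8)=8. stock: 8 - 8 = 0. total_sold = 8
  Event 2 (restock 29): 0 + 29 = 29
  Event 3 (sale 12): sell min(12,29)=12. stock: 29 - 12 = 17. total_sold = 20
  Event 4 (sale 10): sell min(10,17)=10. stock: 17 - 10 = 7. total_sold = 30
  Event 5 (restock 21): 7 + 21 = 28
  Event 6 (restock 33): 28 + 33 = 61
  Event 7 (restock 39): 61 + 39 = 100
  Event 8 (sale 15): sell min(15,100)=15. stock: 100 - 15 = 85. total_sold = 45
  Event 9 (sale 17): sell min(17,85)=17. stock: 85 - 17 = 68. total_sold = 62
  Event 10 (adjust -2): 68 + -2 = 66
  Event 11 (restock 36): 66 + 36 = 102
  Event 12 (restock 24): 102 + 24 = 126
  Event 13 (restock 35): 126 + 35 = 161
  Event 14 (sale 19): sell min(19,161)=19. stock: 161 - 19 = 142. total_sold = 81
  Event 15 (sale 15): sell min(15,142)=15. stock: 142 - 15 = 127. total_sold = 96
Final: stock = 127, total_sold = 96

First zero at event 1.

Answer: 1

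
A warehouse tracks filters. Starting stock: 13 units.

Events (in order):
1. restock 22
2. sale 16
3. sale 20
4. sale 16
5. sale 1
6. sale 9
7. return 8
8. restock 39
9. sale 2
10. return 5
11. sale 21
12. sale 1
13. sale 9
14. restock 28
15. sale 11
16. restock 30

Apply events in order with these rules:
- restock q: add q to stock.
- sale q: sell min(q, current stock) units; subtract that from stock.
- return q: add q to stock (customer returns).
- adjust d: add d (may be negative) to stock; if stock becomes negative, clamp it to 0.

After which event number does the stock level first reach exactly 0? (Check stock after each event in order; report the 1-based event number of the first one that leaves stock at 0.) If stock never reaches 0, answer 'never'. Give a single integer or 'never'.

Processing events:
Start: stock = 13
  Event 1 (restock 22): 13 + 22 = 35
  Event 2 (sale 16): sell min(16,35)=16. stock: 35 - 16 = 19. total_sold = 16
  Event 3 (sale 20): sell min(20,19)=19. stock: 19 - 19 = 0. total_sold = 35
  Event 4 (sale 16): sell min(16,0)=0. stock: 0 - 0 = 0. total_sold = 35
  Event 5 (sale 1): sell min(1,0)=0. stock: 0 - 0 = 0. total_sold = 35
  Event 6 (sale 9): sell min(9,0)=0. stock: 0 - 0 = 0. total_sold = 35
  Event 7 (return 8): 0 + 8 = 8
  Event 8 (restock 39): 8 + 39 = 47
  Event 9 (sale 2): sell min(2,47)=2. stock: 47 - 2 = 45. total_sold = 37
  Event 10 (return 5): 45 + 5 = 50
  Event 11 (sale 21): sell min(21,50)=21. stock: 50 - 21 = 29. total_sold = 58
  Event 12 (sale 1): sell min(1,29)=1. stock: 29 - 1 = 28. total_sold = 59
  Event 13 (sale 9): sell min(9,28)=9. stock: 28 - 9 = 19. total_sold = 68
  Event 14 (restock 28): 19 + 28 = 47
  Event 15 (sale 11): sell min(11,47)=11. stock: 47 - 11 = 36. total_sold = 79
  Event 16 (restock 30): 36 + 30 = 66
Final: stock = 66, total_sold = 79

First zero at event 3.

Answer: 3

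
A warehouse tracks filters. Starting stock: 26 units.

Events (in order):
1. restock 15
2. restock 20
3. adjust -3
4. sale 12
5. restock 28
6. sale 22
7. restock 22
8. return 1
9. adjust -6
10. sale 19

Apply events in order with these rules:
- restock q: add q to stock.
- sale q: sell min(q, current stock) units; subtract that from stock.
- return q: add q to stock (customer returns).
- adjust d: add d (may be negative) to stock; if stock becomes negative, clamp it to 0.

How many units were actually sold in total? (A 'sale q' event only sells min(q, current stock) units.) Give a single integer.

Answer: 53

Derivation:
Processing events:
Start: stock = 26
  Event 1 (restock 15): 26 + 15 = 41
  Event 2 (restock 20): 41 + 20 = 61
  Event 3 (adjust -3): 61 + -3 = 58
  Event 4 (sale 12): sell min(12,58)=12. stock: 58 - 12 = 46. total_sold = 12
  Event 5 (restock 28): 46 + 28 = 74
  Event 6 (sale 22): sell min(22,74)=22. stock: 74 - 22 = 52. total_sold = 34
  Event 7 (restock 22): 52 + 22 = 74
  Event 8 (return 1): 74 + 1 = 75
  Event 9 (adjust -6): 75 + -6 = 69
  Event 10 (sale 19): sell min(19,69)=19. stock: 69 - 19 = 50. total_sold = 53
Final: stock = 50, total_sold = 53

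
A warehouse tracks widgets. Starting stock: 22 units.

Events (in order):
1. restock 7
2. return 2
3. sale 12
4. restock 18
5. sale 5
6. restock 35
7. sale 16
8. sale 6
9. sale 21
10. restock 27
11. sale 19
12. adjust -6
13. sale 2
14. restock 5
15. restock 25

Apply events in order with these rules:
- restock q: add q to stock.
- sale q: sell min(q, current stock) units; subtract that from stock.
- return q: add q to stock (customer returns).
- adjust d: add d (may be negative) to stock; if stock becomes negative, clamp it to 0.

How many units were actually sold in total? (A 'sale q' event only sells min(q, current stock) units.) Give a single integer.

Answer: 81

Derivation:
Processing events:
Start: stock = 22
  Event 1 (restock 7): 22 + 7 = 29
  Event 2 (return 2): 29 + 2 = 31
  Event 3 (sale 12): sell min(12,31)=12. stock: 31 - 12 = 19. total_sold = 12
  Event 4 (restock 18): 19 + 18 = 37
  Event 5 (sale 5): sell min(5,37)=5. stock: 37 - 5 = 32. total_sold = 17
  Event 6 (restock 35): 32 + 35 = 67
  Event 7 (sale 16): sell min(16,67)=16. stock: 67 - 16 = 51. total_sold = 33
  Event 8 (sale 6): sell min(6,51)=6. stock: 51 - 6 = 45. total_sold = 39
  Event 9 (sale 21): sell min(21,45)=21. stock: 45 - 21 = 24. total_sold = 60
  Event 10 (restock 27): 24 + 27 = 51
  Event 11 (sale 19): sell min(19,51)=19. stock: 51 - 19 = 32. total_sold = 79
  Event 12 (adjust -6): 32 + -6 = 26
  Event 13 (sale 2): sell min(2,26)=2. stock: 26 - 2 = 24. total_sold = 81
  Event 14 (restock 5): 24 + 5 = 29
  Event 15 (restock 25): 29 + 25 = 54
Final: stock = 54, total_sold = 81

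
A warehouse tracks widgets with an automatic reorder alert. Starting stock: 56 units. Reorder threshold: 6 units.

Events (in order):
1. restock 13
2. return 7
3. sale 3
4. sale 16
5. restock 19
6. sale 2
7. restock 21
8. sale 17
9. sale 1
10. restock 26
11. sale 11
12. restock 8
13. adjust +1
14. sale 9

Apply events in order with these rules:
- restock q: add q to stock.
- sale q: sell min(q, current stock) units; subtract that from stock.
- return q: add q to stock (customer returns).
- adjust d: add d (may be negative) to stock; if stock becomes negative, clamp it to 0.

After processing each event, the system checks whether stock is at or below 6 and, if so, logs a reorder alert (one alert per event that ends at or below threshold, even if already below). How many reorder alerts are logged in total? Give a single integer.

Answer: 0

Derivation:
Processing events:
Start: stock = 56
  Event 1 (restock 13): 56 + 13 = 69
  Event 2 (return 7): 69 + 7 = 76
  Event 3 (sale 3): sell min(3,76)=3. stock: 76 - 3 = 73. total_sold = 3
  Event 4 (sale 16): sell min(16,73)=16. stock: 73 - 16 = 57. total_sold = 19
  Event 5 (restock 19): 57 + 19 = 76
  Event 6 (sale 2): sell min(2,76)=2. stock: 76 - 2 = 74. total_sold = 21
  Event 7 (restock 21): 74 + 21 = 95
  Event 8 (sale 17): sell min(17,95)=17. stock: 95 - 17 = 78. total_sold = 38
  Event 9 (sale 1): sell min(1,78)=1. stock: 78 - 1 = 77. total_sold = 39
  Event 10 (restock 26): 77 + 26 = 103
  Event 11 (sale 11): sell min(11,103)=11. stock: 103 - 11 = 92. total_sold = 50
  Event 12 (restock 8): 92 + 8 = 100
  Event 13 (adjust +1): 100 + 1 = 101
  Event 14 (sale 9): sell min(9,101)=9. stock: 101 - 9 = 92. total_sold = 59
Final: stock = 92, total_sold = 59

Checking against threshold 6:
  After event 1: stock=69 > 6
  After event 2: stock=76 > 6
  After event 3: stock=73 > 6
  After event 4: stock=57 > 6
  After event 5: stock=76 > 6
  After event 6: stock=74 > 6
  After event 7: stock=95 > 6
  After event 8: stock=78 > 6
  After event 9: stock=77 > 6
  After event 10: stock=103 > 6
  After event 11: stock=92 > 6
  After event 12: stock=100 > 6
  After event 13: stock=101 > 6
  After event 14: stock=92 > 6
Alert events: []. Count = 0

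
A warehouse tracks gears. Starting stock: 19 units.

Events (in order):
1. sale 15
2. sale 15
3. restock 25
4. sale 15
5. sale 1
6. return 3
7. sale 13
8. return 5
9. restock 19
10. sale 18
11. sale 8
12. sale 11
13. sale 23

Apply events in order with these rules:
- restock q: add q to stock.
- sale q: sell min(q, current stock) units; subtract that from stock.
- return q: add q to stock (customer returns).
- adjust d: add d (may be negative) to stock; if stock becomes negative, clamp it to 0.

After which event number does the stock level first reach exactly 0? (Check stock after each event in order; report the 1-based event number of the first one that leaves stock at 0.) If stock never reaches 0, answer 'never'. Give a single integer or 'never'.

Processing events:
Start: stock = 19
  Event 1 (sale 15): sell min(15,19)=15. stock: 19 - 15 = 4. total_sold = 15
  Event 2 (sale 15): sell min(15,4)=4. stock: 4 - 4 = 0. total_sold = 19
  Event 3 (restock 25): 0 + 25 = 25
  Event 4 (sale 15): sell min(15,25)=15. stock: 25 - 15 = 10. total_sold = 34
  Event 5 (sale 1): sell min(1,10)=1. stock: 10 - 1 = 9. total_sold = 35
  Event 6 (return 3): 9 + 3 = 12
  Event 7 (sale 13): sell min(13,12)=12. stock: 12 - 12 = 0. total_sold = 47
  Event 8 (return 5): 0 + 5 = 5
  Event 9 (restock 19): 5 + 19 = 24
  Event 10 (sale 18): sell min(18,24)=18. stock: 24 - 18 = 6. total_sold = 65
  Event 11 (sale 8): sell min(8,6)=6. stock: 6 - 6 = 0. total_sold = 71
  Event 12 (sale 11): sell min(11,0)=0. stock: 0 - 0 = 0. total_sold = 71
  Event 13 (sale 23): sell min(23,0)=0. stock: 0 - 0 = 0. total_sold = 71
Final: stock = 0, total_sold = 71

First zero at event 2.

Answer: 2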